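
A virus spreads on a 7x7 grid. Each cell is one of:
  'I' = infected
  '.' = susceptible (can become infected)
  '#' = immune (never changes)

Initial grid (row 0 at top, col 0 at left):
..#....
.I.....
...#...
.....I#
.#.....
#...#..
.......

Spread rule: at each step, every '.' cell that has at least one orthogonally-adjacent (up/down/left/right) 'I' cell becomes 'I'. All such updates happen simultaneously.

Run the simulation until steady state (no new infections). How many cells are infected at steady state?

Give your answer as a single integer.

Answer: 43

Derivation:
Step 0 (initial): 2 infected
Step 1: +7 new -> 9 infected
Step 2: +12 new -> 21 infected
Step 3: +9 new -> 30 infected
Step 4: +7 new -> 37 infected
Step 5: +2 new -> 39 infected
Step 6: +2 new -> 41 infected
Step 7: +1 new -> 42 infected
Step 8: +1 new -> 43 infected
Step 9: +0 new -> 43 infected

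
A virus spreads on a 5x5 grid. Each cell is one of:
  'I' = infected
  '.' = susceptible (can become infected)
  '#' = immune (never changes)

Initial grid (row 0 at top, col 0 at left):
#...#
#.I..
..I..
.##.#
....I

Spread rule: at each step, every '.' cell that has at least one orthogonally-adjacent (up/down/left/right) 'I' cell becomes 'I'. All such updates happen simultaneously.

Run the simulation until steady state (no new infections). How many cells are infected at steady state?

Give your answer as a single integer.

Step 0 (initial): 3 infected
Step 1: +6 new -> 9 infected
Step 2: +7 new -> 16 infected
Step 3: +2 new -> 18 infected
Step 4: +1 new -> 19 infected
Step 5: +0 new -> 19 infected

Answer: 19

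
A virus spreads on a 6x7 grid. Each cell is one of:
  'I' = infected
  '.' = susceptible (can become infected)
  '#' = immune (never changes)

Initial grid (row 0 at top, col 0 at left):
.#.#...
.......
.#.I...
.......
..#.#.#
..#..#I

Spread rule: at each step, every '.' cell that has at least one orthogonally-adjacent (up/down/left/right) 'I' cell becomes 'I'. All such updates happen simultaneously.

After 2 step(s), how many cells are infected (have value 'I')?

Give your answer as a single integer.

Answer: 12

Derivation:
Step 0 (initial): 2 infected
Step 1: +4 new -> 6 infected
Step 2: +6 new -> 12 infected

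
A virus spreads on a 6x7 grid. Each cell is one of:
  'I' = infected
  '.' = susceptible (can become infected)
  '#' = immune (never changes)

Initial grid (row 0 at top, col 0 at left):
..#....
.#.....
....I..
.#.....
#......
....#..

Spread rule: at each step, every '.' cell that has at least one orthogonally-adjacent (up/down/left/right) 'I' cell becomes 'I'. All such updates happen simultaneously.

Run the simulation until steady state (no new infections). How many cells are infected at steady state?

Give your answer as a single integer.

Answer: 37

Derivation:
Step 0 (initial): 1 infected
Step 1: +4 new -> 5 infected
Step 2: +8 new -> 13 infected
Step 3: +9 new -> 22 infected
Step 4: +6 new -> 28 infected
Step 5: +5 new -> 33 infected
Step 6: +2 new -> 35 infected
Step 7: +2 new -> 37 infected
Step 8: +0 new -> 37 infected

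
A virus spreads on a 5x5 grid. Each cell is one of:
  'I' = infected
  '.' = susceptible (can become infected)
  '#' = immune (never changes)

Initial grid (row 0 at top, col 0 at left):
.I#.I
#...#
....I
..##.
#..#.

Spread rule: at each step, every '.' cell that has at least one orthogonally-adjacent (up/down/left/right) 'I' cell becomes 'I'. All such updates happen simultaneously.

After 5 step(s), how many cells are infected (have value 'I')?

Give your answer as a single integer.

Step 0 (initial): 3 infected
Step 1: +5 new -> 8 infected
Step 2: +5 new -> 13 infected
Step 3: +2 new -> 15 infected
Step 4: +2 new -> 17 infected
Step 5: +1 new -> 18 infected

Answer: 18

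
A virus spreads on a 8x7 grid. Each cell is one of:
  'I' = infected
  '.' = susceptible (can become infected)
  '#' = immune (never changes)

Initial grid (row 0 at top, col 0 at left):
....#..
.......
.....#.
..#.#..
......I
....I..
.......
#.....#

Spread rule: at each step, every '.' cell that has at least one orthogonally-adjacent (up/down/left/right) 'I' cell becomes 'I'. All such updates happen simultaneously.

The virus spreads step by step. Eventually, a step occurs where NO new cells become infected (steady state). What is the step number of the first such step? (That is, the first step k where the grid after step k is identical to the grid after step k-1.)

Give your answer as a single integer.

Step 0 (initial): 2 infected
Step 1: +7 new -> 9 infected
Step 2: +8 new -> 17 infected
Step 3: +7 new -> 24 infected
Step 4: +7 new -> 31 infected
Step 5: +9 new -> 40 infected
Step 6: +4 new -> 44 infected
Step 7: +3 new -> 47 infected
Step 8: +2 new -> 49 infected
Step 9: +1 new -> 50 infected
Step 10: +0 new -> 50 infected

Answer: 10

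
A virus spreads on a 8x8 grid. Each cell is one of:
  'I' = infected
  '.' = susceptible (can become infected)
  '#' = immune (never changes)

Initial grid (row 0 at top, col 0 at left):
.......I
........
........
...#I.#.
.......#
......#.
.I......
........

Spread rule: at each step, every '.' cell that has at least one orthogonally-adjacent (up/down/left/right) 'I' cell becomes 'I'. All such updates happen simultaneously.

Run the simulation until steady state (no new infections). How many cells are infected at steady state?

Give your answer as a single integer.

Step 0 (initial): 3 infected
Step 1: +9 new -> 12 infected
Step 2: +15 new -> 27 infected
Step 3: +14 new -> 41 infected
Step 4: +7 new -> 48 infected
Step 5: +5 new -> 53 infected
Step 6: +4 new -> 57 infected
Step 7: +3 new -> 60 infected
Step 8: +0 new -> 60 infected

Answer: 60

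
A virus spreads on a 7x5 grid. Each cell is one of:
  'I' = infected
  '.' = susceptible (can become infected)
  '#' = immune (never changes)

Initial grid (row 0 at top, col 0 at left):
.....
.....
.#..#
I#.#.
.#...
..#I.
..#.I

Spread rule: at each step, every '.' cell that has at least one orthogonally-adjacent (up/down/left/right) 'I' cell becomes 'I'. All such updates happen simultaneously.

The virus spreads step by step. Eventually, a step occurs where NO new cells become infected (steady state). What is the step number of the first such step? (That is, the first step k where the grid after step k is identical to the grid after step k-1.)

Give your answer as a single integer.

Answer: 8

Derivation:
Step 0 (initial): 3 infected
Step 1: +5 new -> 8 infected
Step 2: +4 new -> 12 infected
Step 3: +6 new -> 18 infected
Step 4: +4 new -> 22 infected
Step 5: +3 new -> 25 infected
Step 6: +2 new -> 27 infected
Step 7: +1 new -> 28 infected
Step 8: +0 new -> 28 infected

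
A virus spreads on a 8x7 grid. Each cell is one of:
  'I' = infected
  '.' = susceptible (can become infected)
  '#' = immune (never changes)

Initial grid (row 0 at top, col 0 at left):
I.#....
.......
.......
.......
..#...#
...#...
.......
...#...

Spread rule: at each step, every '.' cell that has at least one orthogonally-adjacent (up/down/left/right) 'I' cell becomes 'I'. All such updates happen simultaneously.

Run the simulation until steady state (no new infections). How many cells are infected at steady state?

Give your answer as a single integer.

Step 0 (initial): 1 infected
Step 1: +2 new -> 3 infected
Step 2: +2 new -> 5 infected
Step 3: +3 new -> 8 infected
Step 4: +4 new -> 12 infected
Step 5: +6 new -> 18 infected
Step 6: +6 new -> 24 infected
Step 7: +8 new -> 32 infected
Step 8: +6 new -> 38 infected
Step 9: +5 new -> 43 infected
Step 10: +2 new -> 45 infected
Step 11: +3 new -> 48 infected
Step 12: +2 new -> 50 infected
Step 13: +1 new -> 51 infected
Step 14: +0 new -> 51 infected

Answer: 51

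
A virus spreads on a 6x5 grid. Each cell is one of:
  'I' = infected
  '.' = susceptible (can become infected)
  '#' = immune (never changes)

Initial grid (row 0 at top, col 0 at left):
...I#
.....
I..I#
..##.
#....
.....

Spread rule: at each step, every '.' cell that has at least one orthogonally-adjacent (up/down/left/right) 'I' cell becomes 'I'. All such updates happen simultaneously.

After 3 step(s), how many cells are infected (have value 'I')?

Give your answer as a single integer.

Step 0 (initial): 3 infected
Step 1: +6 new -> 9 infected
Step 2: +6 new -> 15 infected
Step 3: +1 new -> 16 infected

Answer: 16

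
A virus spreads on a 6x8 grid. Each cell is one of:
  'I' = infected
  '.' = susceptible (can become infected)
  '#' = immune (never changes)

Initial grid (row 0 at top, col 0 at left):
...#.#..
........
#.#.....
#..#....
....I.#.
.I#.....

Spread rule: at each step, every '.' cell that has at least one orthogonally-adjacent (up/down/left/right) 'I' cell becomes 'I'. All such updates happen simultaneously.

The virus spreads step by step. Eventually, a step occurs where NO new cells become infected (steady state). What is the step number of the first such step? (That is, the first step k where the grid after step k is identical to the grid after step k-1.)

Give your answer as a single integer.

Step 0 (initial): 2 infected
Step 1: +6 new -> 8 infected
Step 2: +7 new -> 15 infected
Step 3: +7 new -> 22 infected
Step 4: +7 new -> 29 infected
Step 5: +6 new -> 35 infected
Step 6: +4 new -> 39 infected
Step 7: +1 new -> 40 infected
Step 8: +0 new -> 40 infected

Answer: 8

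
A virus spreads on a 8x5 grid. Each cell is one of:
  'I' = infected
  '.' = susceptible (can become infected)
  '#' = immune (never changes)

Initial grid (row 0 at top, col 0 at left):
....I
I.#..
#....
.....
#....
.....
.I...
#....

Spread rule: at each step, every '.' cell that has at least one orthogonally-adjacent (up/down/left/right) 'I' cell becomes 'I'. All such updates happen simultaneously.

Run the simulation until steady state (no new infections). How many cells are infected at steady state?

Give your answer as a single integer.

Step 0 (initial): 3 infected
Step 1: +8 new -> 11 infected
Step 2: +10 new -> 21 infected
Step 3: +8 new -> 29 infected
Step 4: +7 new -> 36 infected
Step 5: +0 new -> 36 infected

Answer: 36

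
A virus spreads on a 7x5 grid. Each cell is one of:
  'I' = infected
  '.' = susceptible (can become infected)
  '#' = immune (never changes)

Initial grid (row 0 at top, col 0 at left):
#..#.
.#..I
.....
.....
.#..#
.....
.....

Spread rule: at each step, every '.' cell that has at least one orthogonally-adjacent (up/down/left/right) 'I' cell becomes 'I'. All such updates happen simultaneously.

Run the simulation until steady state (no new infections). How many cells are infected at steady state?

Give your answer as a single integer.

Step 0 (initial): 1 infected
Step 1: +3 new -> 4 infected
Step 2: +3 new -> 7 infected
Step 3: +3 new -> 10 infected
Step 4: +4 new -> 14 infected
Step 5: +4 new -> 18 infected
Step 6: +5 new -> 23 infected
Step 7: +4 new -> 27 infected
Step 8: +2 new -> 29 infected
Step 9: +1 new -> 30 infected
Step 10: +0 new -> 30 infected

Answer: 30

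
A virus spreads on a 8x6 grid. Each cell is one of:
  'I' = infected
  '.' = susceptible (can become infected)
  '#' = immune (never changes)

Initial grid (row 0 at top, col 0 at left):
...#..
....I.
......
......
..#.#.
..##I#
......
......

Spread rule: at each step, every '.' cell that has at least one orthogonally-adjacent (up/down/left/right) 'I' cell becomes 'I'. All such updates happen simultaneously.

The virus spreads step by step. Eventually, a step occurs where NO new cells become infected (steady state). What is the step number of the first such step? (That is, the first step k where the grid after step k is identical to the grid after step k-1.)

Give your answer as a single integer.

Step 0 (initial): 2 infected
Step 1: +5 new -> 7 infected
Step 2: +8 new -> 15 infected
Step 3: +8 new -> 23 infected
Step 4: +8 new -> 31 infected
Step 5: +6 new -> 37 infected
Step 6: +4 new -> 41 infected
Step 7: +1 new -> 42 infected
Step 8: +0 new -> 42 infected

Answer: 8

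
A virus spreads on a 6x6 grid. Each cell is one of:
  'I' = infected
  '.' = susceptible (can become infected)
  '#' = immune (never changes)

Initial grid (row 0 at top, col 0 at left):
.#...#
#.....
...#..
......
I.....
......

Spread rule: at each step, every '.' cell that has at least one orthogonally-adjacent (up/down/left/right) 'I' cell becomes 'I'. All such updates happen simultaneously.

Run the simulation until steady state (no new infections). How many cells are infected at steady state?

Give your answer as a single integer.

Answer: 31

Derivation:
Step 0 (initial): 1 infected
Step 1: +3 new -> 4 infected
Step 2: +4 new -> 8 infected
Step 3: +4 new -> 12 infected
Step 4: +5 new -> 17 infected
Step 5: +4 new -> 21 infected
Step 6: +5 new -> 26 infected
Step 7: +3 new -> 29 infected
Step 8: +2 new -> 31 infected
Step 9: +0 new -> 31 infected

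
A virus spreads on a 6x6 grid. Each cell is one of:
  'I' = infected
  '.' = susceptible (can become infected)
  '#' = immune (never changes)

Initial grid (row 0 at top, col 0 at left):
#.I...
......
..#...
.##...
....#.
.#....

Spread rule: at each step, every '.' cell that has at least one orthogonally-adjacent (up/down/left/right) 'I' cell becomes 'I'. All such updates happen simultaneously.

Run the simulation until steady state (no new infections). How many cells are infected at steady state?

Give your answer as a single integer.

Step 0 (initial): 1 infected
Step 1: +3 new -> 4 infected
Step 2: +3 new -> 7 infected
Step 3: +5 new -> 12 infected
Step 4: +4 new -> 16 infected
Step 5: +4 new -> 20 infected
Step 6: +4 new -> 24 infected
Step 7: +5 new -> 29 infected
Step 8: +1 new -> 30 infected
Step 9: +0 new -> 30 infected

Answer: 30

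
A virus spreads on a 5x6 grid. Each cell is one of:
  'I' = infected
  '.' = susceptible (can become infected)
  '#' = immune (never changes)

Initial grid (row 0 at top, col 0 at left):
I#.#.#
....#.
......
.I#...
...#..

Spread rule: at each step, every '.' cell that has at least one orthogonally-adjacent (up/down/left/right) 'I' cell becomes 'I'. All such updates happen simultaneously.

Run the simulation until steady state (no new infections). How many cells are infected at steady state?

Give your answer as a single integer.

Step 0 (initial): 2 infected
Step 1: +4 new -> 6 infected
Step 2: +5 new -> 11 infected
Step 3: +2 new -> 13 infected
Step 4: +4 new -> 17 infected
Step 5: +2 new -> 19 infected
Step 6: +3 new -> 22 infected
Step 7: +1 new -> 23 infected
Step 8: +0 new -> 23 infected

Answer: 23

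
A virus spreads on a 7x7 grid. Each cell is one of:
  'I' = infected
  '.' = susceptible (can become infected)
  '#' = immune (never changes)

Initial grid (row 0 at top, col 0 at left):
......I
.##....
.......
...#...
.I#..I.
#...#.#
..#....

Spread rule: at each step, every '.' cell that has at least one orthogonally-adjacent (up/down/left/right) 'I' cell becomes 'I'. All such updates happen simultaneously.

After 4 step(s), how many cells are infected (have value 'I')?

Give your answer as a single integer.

Answer: 39

Derivation:
Step 0 (initial): 3 infected
Step 1: +9 new -> 12 infected
Step 2: +13 new -> 25 infected
Step 3: +9 new -> 34 infected
Step 4: +5 new -> 39 infected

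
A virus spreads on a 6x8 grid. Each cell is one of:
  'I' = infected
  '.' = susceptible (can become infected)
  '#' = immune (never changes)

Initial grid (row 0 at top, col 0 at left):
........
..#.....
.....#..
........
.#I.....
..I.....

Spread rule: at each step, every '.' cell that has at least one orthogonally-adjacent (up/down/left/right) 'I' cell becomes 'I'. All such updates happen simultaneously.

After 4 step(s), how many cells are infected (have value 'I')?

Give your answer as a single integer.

Answer: 26

Derivation:
Step 0 (initial): 2 infected
Step 1: +4 new -> 6 infected
Step 2: +6 new -> 12 infected
Step 3: +7 new -> 19 infected
Step 4: +7 new -> 26 infected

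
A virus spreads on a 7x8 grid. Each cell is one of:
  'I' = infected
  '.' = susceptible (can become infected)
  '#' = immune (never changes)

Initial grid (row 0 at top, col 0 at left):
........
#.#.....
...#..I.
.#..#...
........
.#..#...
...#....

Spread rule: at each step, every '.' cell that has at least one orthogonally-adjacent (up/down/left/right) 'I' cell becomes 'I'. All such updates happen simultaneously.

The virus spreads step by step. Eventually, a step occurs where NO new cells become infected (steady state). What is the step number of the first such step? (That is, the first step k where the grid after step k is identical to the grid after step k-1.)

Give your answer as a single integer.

Answer: 11

Derivation:
Step 0 (initial): 1 infected
Step 1: +4 new -> 5 infected
Step 2: +7 new -> 12 infected
Step 3: +6 new -> 18 infected
Step 4: +6 new -> 24 infected
Step 5: +4 new -> 28 infected
Step 6: +5 new -> 33 infected
Step 7: +4 new -> 37 infected
Step 8: +5 new -> 42 infected
Step 9: +4 new -> 46 infected
Step 10: +2 new -> 48 infected
Step 11: +0 new -> 48 infected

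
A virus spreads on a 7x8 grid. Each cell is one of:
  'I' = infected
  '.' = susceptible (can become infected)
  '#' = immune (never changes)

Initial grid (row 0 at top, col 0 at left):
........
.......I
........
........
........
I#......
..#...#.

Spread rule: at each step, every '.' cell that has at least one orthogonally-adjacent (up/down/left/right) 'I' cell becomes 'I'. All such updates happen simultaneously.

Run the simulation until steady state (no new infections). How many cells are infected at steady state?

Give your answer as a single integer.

Step 0 (initial): 2 infected
Step 1: +5 new -> 7 infected
Step 2: +7 new -> 14 infected
Step 3: +8 new -> 22 infected
Step 4: +11 new -> 33 infected
Step 5: +13 new -> 46 infected
Step 6: +5 new -> 51 infected
Step 7: +2 new -> 53 infected
Step 8: +0 new -> 53 infected

Answer: 53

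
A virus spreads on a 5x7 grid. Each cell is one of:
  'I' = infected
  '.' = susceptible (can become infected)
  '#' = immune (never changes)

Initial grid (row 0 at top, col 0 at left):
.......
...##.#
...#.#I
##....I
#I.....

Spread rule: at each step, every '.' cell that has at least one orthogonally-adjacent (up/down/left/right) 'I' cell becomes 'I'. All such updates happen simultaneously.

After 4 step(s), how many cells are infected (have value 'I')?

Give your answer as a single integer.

Answer: 16

Derivation:
Step 0 (initial): 3 infected
Step 1: +3 new -> 6 infected
Step 2: +4 new -> 10 infected
Step 3: +4 new -> 14 infected
Step 4: +2 new -> 16 infected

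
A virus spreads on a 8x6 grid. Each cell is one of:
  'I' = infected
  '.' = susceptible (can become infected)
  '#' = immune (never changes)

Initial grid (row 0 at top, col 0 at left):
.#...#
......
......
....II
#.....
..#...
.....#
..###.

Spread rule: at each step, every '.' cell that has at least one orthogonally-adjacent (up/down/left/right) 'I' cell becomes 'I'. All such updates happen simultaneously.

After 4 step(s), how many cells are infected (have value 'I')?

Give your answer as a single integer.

Step 0 (initial): 2 infected
Step 1: +5 new -> 7 infected
Step 2: +7 new -> 14 infected
Step 3: +7 new -> 21 infected
Step 4: +6 new -> 27 infected

Answer: 27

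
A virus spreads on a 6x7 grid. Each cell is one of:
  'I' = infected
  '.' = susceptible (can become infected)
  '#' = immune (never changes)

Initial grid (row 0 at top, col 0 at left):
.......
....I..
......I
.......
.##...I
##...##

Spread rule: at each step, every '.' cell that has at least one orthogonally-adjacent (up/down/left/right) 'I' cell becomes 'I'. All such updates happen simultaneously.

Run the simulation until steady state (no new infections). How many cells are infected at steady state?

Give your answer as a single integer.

Step 0 (initial): 3 infected
Step 1: +8 new -> 11 infected
Step 2: +8 new -> 19 infected
Step 3: +6 new -> 25 infected
Step 4: +5 new -> 30 infected
Step 5: +4 new -> 34 infected
Step 6: +1 new -> 35 infected
Step 7: +1 new -> 36 infected
Step 8: +0 new -> 36 infected

Answer: 36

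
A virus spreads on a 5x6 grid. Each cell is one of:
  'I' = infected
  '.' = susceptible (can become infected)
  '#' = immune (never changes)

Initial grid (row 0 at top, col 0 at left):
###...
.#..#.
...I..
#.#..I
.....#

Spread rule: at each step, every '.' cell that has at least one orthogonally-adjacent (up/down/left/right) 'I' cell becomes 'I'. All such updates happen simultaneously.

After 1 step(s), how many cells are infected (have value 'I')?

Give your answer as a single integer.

Step 0 (initial): 2 infected
Step 1: +6 new -> 8 infected

Answer: 8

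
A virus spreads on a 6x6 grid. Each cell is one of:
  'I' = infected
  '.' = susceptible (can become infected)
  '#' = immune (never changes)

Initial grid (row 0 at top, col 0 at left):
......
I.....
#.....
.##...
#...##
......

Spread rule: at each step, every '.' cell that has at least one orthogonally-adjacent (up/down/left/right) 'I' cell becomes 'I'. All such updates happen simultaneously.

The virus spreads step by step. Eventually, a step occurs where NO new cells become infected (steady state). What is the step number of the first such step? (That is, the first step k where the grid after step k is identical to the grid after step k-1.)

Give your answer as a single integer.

Step 0 (initial): 1 infected
Step 1: +2 new -> 3 infected
Step 2: +3 new -> 6 infected
Step 3: +3 new -> 9 infected
Step 4: +3 new -> 12 infected
Step 5: +4 new -> 16 infected
Step 6: +4 new -> 20 infected
Step 7: +3 new -> 23 infected
Step 8: +3 new -> 26 infected
Step 9: +2 new -> 28 infected
Step 10: +1 new -> 29 infected
Step 11: +0 new -> 29 infected

Answer: 11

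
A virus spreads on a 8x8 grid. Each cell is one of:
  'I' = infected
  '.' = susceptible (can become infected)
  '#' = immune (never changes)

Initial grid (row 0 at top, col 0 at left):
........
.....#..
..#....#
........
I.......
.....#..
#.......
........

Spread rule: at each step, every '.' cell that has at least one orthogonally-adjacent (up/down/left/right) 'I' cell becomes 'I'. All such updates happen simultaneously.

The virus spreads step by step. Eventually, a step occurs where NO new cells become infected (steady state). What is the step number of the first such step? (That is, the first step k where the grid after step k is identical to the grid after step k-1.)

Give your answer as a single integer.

Step 0 (initial): 1 infected
Step 1: +3 new -> 4 infected
Step 2: +4 new -> 8 infected
Step 3: +6 new -> 14 infected
Step 4: +7 new -> 21 infected
Step 5: +9 new -> 30 infected
Step 6: +7 new -> 37 infected
Step 7: +8 new -> 45 infected
Step 8: +6 new -> 51 infected
Step 9: +4 new -> 55 infected
Step 10: +3 new -> 58 infected
Step 11: +1 new -> 59 infected
Step 12: +0 new -> 59 infected

Answer: 12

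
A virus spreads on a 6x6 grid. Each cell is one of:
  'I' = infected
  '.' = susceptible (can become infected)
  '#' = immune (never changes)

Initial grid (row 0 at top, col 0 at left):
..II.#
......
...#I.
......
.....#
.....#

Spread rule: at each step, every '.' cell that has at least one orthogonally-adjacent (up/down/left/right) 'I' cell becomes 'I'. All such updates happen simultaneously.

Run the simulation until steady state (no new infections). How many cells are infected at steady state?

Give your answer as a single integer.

Step 0 (initial): 3 infected
Step 1: +7 new -> 10 infected
Step 2: +7 new -> 17 infected
Step 3: +5 new -> 22 infected
Step 4: +4 new -> 26 infected
Step 5: +3 new -> 29 infected
Step 6: +2 new -> 31 infected
Step 7: +1 new -> 32 infected
Step 8: +0 new -> 32 infected

Answer: 32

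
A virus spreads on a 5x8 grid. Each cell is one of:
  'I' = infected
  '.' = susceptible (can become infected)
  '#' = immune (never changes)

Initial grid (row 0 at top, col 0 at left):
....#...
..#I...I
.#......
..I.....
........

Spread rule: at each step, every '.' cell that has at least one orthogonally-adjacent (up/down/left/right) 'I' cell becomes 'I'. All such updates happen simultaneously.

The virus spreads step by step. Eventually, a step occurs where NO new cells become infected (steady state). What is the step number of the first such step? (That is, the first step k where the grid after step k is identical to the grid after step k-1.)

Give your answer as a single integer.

Step 0 (initial): 3 infected
Step 1: +10 new -> 13 infected
Step 2: +10 new -> 23 infected
Step 3: +9 new -> 32 infected
Step 4: +5 new -> 37 infected
Step 5: +0 new -> 37 infected

Answer: 5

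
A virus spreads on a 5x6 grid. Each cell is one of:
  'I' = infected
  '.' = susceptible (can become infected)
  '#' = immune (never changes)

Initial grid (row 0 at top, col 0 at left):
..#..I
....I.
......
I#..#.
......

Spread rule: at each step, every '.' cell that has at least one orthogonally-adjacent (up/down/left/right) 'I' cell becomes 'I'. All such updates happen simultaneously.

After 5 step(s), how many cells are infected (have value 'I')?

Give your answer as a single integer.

Answer: 27

Derivation:
Step 0 (initial): 3 infected
Step 1: +6 new -> 9 infected
Step 2: +7 new -> 16 infected
Step 3: +6 new -> 22 infected
Step 4: +4 new -> 26 infected
Step 5: +1 new -> 27 infected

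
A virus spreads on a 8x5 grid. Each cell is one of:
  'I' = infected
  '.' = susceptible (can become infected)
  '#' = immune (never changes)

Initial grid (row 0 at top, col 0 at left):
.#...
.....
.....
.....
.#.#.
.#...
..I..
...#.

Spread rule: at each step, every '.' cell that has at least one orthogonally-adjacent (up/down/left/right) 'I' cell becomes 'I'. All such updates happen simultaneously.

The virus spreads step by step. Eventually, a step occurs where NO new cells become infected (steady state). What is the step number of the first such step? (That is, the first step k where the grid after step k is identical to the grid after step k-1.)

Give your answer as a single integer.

Step 0 (initial): 1 infected
Step 1: +4 new -> 5 infected
Step 2: +5 new -> 10 infected
Step 3: +5 new -> 15 infected
Step 4: +5 new -> 20 infected
Step 5: +5 new -> 25 infected
Step 6: +5 new -> 30 infected
Step 7: +3 new -> 33 infected
Step 8: +2 new -> 35 infected
Step 9: +0 new -> 35 infected

Answer: 9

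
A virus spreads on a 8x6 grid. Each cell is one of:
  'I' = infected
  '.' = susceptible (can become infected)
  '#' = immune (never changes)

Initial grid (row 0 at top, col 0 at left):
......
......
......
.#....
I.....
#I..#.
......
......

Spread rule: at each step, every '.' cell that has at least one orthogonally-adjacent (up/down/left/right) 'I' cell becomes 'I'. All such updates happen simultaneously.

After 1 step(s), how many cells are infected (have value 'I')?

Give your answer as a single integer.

Step 0 (initial): 2 infected
Step 1: +4 new -> 6 infected

Answer: 6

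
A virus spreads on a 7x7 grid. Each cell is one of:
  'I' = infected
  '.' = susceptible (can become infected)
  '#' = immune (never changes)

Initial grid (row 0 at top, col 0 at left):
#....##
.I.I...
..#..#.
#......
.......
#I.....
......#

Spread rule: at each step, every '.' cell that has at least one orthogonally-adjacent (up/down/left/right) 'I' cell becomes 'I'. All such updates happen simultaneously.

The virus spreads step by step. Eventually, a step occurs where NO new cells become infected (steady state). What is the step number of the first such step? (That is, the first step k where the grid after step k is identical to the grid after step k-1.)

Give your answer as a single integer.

Answer: 7

Derivation:
Step 0 (initial): 3 infected
Step 1: +10 new -> 13 infected
Step 2: +12 new -> 25 infected
Step 3: +6 new -> 31 infected
Step 4: +5 new -> 36 infected
Step 5: +4 new -> 40 infected
Step 6: +1 new -> 41 infected
Step 7: +0 new -> 41 infected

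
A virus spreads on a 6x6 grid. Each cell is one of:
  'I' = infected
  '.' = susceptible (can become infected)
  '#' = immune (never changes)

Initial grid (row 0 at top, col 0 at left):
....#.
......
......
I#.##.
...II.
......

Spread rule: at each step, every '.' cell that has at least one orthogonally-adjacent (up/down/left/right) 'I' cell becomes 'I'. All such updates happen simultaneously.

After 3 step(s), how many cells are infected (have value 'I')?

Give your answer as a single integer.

Answer: 22

Derivation:
Step 0 (initial): 3 infected
Step 1: +6 new -> 9 infected
Step 2: +8 new -> 17 infected
Step 3: +5 new -> 22 infected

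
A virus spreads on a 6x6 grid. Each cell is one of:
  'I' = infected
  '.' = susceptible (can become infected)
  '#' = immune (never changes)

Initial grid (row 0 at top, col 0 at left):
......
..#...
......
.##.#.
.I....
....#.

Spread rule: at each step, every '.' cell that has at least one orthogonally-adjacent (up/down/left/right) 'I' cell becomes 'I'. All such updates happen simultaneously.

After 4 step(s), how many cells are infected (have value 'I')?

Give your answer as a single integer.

Answer: 16

Derivation:
Step 0 (initial): 1 infected
Step 1: +3 new -> 4 infected
Step 2: +4 new -> 8 infected
Step 3: +4 new -> 12 infected
Step 4: +4 new -> 16 infected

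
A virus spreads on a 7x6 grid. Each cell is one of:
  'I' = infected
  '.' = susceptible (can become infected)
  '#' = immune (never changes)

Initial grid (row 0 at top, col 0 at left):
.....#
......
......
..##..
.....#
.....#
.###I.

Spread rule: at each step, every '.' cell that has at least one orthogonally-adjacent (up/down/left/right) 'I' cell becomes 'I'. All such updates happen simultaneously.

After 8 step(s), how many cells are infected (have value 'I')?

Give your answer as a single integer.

Answer: 31

Derivation:
Step 0 (initial): 1 infected
Step 1: +2 new -> 3 infected
Step 2: +2 new -> 5 infected
Step 3: +3 new -> 8 infected
Step 4: +4 new -> 12 infected
Step 5: +5 new -> 17 infected
Step 6: +7 new -> 24 infected
Step 7: +4 new -> 28 infected
Step 8: +3 new -> 31 infected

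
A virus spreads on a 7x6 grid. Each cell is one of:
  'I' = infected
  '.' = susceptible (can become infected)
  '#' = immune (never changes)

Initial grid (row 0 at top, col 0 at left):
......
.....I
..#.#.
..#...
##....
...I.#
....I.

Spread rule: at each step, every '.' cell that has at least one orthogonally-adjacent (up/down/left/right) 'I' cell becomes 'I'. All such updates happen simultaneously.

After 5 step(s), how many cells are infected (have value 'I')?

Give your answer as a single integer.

Step 0 (initial): 3 infected
Step 1: +8 new -> 11 infected
Step 2: +8 new -> 19 infected
Step 3: +7 new -> 26 infected
Step 4: +3 new -> 29 infected
Step 5: +3 new -> 32 infected

Answer: 32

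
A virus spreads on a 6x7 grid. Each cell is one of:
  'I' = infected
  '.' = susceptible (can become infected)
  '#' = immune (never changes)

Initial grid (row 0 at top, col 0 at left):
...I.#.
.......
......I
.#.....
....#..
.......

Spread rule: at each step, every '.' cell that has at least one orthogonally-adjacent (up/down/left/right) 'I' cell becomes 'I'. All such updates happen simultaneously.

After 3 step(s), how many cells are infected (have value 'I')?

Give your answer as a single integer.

Step 0 (initial): 2 infected
Step 1: +6 new -> 8 infected
Step 2: +9 new -> 17 infected
Step 3: +7 new -> 24 infected

Answer: 24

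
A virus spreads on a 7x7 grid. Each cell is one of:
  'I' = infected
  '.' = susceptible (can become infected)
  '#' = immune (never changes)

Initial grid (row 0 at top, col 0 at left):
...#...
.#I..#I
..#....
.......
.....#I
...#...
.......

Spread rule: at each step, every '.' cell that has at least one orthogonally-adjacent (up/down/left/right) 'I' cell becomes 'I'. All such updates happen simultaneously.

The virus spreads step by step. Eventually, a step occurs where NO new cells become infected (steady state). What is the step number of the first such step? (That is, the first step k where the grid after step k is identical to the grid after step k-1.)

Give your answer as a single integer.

Answer: 9

Derivation:
Step 0 (initial): 3 infected
Step 1: +6 new -> 9 infected
Step 2: +8 new -> 17 infected
Step 3: +7 new -> 24 infected
Step 4: +5 new -> 29 infected
Step 5: +4 new -> 33 infected
Step 6: +5 new -> 38 infected
Step 7: +3 new -> 41 infected
Step 8: +2 new -> 43 infected
Step 9: +0 new -> 43 infected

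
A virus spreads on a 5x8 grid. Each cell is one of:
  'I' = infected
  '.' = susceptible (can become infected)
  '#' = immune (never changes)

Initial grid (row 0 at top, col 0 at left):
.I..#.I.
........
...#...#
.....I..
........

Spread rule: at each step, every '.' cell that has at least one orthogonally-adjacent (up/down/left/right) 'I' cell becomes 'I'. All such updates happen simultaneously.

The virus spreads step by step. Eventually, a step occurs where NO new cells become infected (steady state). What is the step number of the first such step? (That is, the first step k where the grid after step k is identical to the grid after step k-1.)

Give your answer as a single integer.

Step 0 (initial): 3 infected
Step 1: +10 new -> 13 infected
Step 2: +12 new -> 25 infected
Step 3: +8 new -> 33 infected
Step 4: +3 new -> 36 infected
Step 5: +1 new -> 37 infected
Step 6: +0 new -> 37 infected

Answer: 6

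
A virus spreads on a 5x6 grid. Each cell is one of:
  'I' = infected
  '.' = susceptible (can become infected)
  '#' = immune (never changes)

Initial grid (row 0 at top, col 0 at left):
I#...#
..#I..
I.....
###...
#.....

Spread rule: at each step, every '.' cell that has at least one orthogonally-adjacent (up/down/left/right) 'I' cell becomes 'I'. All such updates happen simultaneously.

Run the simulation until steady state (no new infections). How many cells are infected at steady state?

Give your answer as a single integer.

Answer: 23

Derivation:
Step 0 (initial): 3 infected
Step 1: +5 new -> 8 infected
Step 2: +7 new -> 15 infected
Step 3: +3 new -> 18 infected
Step 4: +3 new -> 21 infected
Step 5: +2 new -> 23 infected
Step 6: +0 new -> 23 infected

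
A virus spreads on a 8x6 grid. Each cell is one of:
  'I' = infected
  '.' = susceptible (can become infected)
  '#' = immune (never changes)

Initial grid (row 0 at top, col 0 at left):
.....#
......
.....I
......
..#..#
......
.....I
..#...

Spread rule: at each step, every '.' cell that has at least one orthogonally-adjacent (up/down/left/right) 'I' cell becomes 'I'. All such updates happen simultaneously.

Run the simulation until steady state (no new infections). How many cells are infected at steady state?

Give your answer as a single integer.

Step 0 (initial): 2 infected
Step 1: +6 new -> 8 infected
Step 2: +6 new -> 14 infected
Step 3: +8 new -> 22 infected
Step 4: +7 new -> 29 infected
Step 5: +7 new -> 36 infected
Step 6: +6 new -> 42 infected
Step 7: +2 new -> 44 infected
Step 8: +0 new -> 44 infected

Answer: 44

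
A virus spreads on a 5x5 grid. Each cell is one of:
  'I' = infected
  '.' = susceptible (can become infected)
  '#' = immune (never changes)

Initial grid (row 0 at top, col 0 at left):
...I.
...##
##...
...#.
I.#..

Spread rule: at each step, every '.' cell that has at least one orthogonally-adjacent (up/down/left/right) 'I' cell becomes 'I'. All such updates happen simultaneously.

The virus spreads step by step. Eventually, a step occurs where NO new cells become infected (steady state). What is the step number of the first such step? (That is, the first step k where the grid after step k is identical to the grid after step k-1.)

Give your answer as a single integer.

Step 0 (initial): 2 infected
Step 1: +4 new -> 6 infected
Step 2: +3 new -> 9 infected
Step 3: +4 new -> 13 infected
Step 4: +2 new -> 15 infected
Step 5: +1 new -> 16 infected
Step 6: +1 new -> 17 infected
Step 7: +1 new -> 18 infected
Step 8: +1 new -> 19 infected
Step 9: +0 new -> 19 infected

Answer: 9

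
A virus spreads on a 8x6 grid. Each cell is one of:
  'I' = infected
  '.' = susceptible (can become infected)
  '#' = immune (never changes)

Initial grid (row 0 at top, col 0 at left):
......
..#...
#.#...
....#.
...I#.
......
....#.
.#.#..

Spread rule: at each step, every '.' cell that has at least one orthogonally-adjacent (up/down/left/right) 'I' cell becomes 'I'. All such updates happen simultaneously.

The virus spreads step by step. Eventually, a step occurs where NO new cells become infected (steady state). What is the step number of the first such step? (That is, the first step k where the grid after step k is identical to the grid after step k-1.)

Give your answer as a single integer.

Answer: 8

Derivation:
Step 0 (initial): 1 infected
Step 1: +3 new -> 4 infected
Step 2: +6 new -> 10 infected
Step 3: +7 new -> 17 infected
Step 4: +10 new -> 27 infected
Step 5: +7 new -> 34 infected
Step 6: +5 new -> 39 infected
Step 7: +1 new -> 40 infected
Step 8: +0 new -> 40 infected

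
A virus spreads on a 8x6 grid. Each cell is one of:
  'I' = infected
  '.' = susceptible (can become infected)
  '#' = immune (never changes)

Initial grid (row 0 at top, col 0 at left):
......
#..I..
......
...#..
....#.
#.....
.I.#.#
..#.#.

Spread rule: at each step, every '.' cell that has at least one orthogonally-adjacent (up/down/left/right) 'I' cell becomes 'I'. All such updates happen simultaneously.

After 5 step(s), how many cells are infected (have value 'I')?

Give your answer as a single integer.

Step 0 (initial): 2 infected
Step 1: +8 new -> 10 infected
Step 2: +9 new -> 19 infected
Step 3: +10 new -> 29 infected
Step 4: +6 new -> 35 infected
Step 5: +3 new -> 38 infected

Answer: 38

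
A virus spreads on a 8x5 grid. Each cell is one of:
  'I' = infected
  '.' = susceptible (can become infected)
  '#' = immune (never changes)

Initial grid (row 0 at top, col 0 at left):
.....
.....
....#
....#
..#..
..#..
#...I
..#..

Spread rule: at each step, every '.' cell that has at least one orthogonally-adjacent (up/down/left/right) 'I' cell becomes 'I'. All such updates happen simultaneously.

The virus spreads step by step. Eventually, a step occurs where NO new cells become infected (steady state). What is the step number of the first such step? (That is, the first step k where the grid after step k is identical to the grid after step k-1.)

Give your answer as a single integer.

Step 0 (initial): 1 infected
Step 1: +3 new -> 4 infected
Step 2: +4 new -> 8 infected
Step 3: +2 new -> 10 infected
Step 4: +3 new -> 13 infected
Step 5: +5 new -> 18 infected
Step 6: +4 new -> 22 infected
Step 7: +5 new -> 27 infected
Step 8: +4 new -> 31 infected
Step 9: +2 new -> 33 infected
Step 10: +1 new -> 34 infected
Step 11: +0 new -> 34 infected

Answer: 11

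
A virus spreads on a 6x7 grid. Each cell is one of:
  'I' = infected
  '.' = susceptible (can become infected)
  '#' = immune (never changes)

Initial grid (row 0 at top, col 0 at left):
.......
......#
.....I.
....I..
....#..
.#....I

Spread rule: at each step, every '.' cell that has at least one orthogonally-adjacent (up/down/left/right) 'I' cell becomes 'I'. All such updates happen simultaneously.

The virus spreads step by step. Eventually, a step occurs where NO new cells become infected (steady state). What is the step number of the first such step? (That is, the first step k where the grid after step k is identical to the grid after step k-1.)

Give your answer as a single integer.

Step 0 (initial): 3 infected
Step 1: +7 new -> 10 infected
Step 2: +8 new -> 18 infected
Step 3: +7 new -> 25 infected
Step 4: +6 new -> 31 infected
Step 5: +4 new -> 35 infected
Step 6: +3 new -> 38 infected
Step 7: +1 new -> 39 infected
Step 8: +0 new -> 39 infected

Answer: 8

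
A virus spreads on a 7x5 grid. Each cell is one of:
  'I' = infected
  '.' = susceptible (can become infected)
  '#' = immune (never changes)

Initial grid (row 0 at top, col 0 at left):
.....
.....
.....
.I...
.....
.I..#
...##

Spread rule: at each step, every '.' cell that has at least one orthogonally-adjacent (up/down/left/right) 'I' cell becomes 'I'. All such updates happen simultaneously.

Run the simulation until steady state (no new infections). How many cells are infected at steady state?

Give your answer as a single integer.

Answer: 32

Derivation:
Step 0 (initial): 2 infected
Step 1: +7 new -> 9 infected
Step 2: +9 new -> 18 infected
Step 3: +6 new -> 24 infected
Step 4: +5 new -> 29 infected
Step 5: +2 new -> 31 infected
Step 6: +1 new -> 32 infected
Step 7: +0 new -> 32 infected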